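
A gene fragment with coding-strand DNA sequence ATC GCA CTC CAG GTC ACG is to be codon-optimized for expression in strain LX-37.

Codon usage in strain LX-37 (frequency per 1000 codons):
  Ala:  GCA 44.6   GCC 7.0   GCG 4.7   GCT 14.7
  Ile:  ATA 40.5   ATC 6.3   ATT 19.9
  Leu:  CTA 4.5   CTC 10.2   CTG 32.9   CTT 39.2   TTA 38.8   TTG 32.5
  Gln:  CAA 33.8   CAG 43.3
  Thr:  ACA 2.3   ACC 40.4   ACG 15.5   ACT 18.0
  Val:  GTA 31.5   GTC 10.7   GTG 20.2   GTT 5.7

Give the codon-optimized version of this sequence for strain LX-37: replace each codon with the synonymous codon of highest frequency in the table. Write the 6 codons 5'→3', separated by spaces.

ATA GCA CTT CAG GTA ACC

Codon 1 (Ile): best is ATA at 40.5.
Codon 2 (Ala): best is GCA at 44.6.
Codon 3 (Leu): best is CTT at 39.2.
Codon 4 (Gln): best is CAG at 43.3.
Codon 5 (Val): best is GTA at 31.5.
Codon 6 (Thr): best is ACC at 40.4.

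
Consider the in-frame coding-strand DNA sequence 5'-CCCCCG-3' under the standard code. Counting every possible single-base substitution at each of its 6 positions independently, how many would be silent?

Codon 1 (CCC, Pro): 3 synonymous substitutions.
Codon 2 (CCG, Pro): 3 synonymous substitutions.
Total: 3 + 3 = 6.

6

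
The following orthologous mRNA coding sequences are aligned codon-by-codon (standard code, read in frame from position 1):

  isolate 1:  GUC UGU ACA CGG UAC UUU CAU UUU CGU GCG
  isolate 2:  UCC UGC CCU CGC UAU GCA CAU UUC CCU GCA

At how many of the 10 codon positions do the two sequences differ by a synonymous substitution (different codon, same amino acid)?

5

Codon 1: GUC Val / UCC Ser — nonsynonymous.
Codon 2: UGU Cys / UGC Cys — synonymous.
Codon 3: ACA Thr / CCU Pro — nonsynonymous.
Codon 4: CGG Arg / CGC Arg — synonymous.
Codon 5: UAC Tyr / UAU Tyr — synonymous.
Codon 6: UUU Phe / GCA Ala — nonsynonymous.
Codon 7: CAU His / CAU His — identical.
Codon 8: UUU Phe / UUC Phe — synonymous.
Codon 9: CGU Arg / CCU Pro — nonsynonymous.
Codon 10: GCG Ala / GCA Ala — synonymous.
Synonymous differences: 5.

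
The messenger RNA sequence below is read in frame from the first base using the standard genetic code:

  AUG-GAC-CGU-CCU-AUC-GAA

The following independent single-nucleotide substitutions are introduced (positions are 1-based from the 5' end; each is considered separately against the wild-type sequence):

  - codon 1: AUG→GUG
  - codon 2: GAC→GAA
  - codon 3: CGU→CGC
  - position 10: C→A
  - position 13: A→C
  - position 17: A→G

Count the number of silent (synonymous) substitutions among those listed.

1

Codon 1: AUG (Met) → GUG (Val) — missense.
Codon 2: GAC (Asp) → GAA (Glu) — missense.
Codon 3: CGU (Arg) → CGC (Arg) — synonymous.
Codon 4: CCU (Pro) → ACU (Thr) — missense.
Codon 5: AUC (Ile) → CUC (Leu) — missense.
Codon 6: GAA (Glu) → GGA (Gly) — missense.
Synonymous: 1 of 6.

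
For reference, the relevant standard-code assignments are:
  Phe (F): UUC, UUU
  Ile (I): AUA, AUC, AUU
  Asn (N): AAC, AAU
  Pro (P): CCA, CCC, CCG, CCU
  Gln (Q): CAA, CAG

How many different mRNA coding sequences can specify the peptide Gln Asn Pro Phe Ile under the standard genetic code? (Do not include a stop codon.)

96

Gln: 2 codons.
Asn: 2 codons.
Pro: 4 codons.
Phe: 2 codons.
Ile: 3 codons.
2 × 2 × 4 × 2 × 3 = 96.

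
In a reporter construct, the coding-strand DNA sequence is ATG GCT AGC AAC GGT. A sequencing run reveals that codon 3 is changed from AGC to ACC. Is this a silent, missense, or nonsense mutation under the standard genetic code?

missense

Position 8 falls in codon 3: AGC → Ser.
After the substitution the codon is ACC → Thr.
Ser ≠ Thr, so this is a missense mutation.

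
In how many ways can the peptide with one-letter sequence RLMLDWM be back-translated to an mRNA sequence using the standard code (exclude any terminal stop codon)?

432

Arg: 6 codons.
Leu: 6 codons.
Met: 1 codon.
Leu: 6 codons.
Asp: 2 codons.
Trp: 1 codon.
Met: 1 codon.
6 × 6 × 1 × 6 × 2 × 1 × 1 = 432.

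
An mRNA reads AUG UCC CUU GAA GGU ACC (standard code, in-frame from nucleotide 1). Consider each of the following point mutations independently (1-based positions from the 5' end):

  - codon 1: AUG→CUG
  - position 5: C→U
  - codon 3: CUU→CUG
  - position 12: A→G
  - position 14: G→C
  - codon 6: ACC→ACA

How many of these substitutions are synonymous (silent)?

Codon 1: AUG (Met) → CUG (Leu) — missense.
Codon 2: UCC (Ser) → UUC (Phe) — missense.
Codon 3: CUU (Leu) → CUG (Leu) — synonymous.
Codon 4: GAA (Glu) → GAG (Glu) — synonymous.
Codon 5: GGU (Gly) → GCU (Ala) — missense.
Codon 6: ACC (Thr) → ACA (Thr) — synonymous.
Synonymous: 3 of 6.

3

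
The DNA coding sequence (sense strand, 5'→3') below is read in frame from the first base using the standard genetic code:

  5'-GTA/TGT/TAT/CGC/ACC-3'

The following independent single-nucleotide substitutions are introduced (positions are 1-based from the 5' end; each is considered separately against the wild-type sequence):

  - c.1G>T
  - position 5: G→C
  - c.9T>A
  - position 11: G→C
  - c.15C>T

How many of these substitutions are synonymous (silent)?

Codon 1: GTA (Val) → TTA (Leu) — missense.
Codon 2: TGT (Cys) → TCT (Ser) — missense.
Codon 3: TAT (Tyr) → TAA (Stop) — nonsense.
Codon 4: CGC (Arg) → CCC (Pro) — missense.
Codon 5: ACC (Thr) → ACT (Thr) — synonymous.
Synonymous: 1 of 5.

1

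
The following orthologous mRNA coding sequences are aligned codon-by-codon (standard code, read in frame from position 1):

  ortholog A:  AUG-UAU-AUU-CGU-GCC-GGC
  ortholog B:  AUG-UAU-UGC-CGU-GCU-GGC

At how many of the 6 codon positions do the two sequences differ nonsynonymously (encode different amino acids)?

Codon 1: AUG Met / AUG Met — identical.
Codon 2: UAU Tyr / UAU Tyr — identical.
Codon 3: AUU Ile / UGC Cys — nonsynonymous.
Codon 4: CGU Arg / CGU Arg — identical.
Codon 5: GCC Ala / GCU Ala — synonymous.
Codon 6: GGC Gly / GGC Gly — identical.
Nonsynonymous differences: 1.

1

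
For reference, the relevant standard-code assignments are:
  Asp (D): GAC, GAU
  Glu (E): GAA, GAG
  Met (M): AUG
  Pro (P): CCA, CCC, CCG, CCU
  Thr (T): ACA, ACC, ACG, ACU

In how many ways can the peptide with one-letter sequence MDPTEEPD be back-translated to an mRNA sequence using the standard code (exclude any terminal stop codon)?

1024

Met: 1 codon.
Asp: 2 codons.
Pro: 4 codons.
Thr: 4 codons.
Glu: 2 codons.
Glu: 2 codons.
Pro: 4 codons.
Asp: 2 codons.
1 × 2 × 4 × 4 × 2 × 2 × 4 × 2 = 1024.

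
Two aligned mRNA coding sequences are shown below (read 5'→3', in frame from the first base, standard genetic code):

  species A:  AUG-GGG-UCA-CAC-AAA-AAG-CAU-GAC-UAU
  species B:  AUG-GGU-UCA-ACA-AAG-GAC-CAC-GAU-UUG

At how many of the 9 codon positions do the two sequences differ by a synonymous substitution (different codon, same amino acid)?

4

Codon 1: AUG Met / AUG Met — identical.
Codon 2: GGG Gly / GGU Gly — synonymous.
Codon 3: UCA Ser / UCA Ser — identical.
Codon 4: CAC His / ACA Thr — nonsynonymous.
Codon 5: AAA Lys / AAG Lys — synonymous.
Codon 6: AAG Lys / GAC Asp — nonsynonymous.
Codon 7: CAU His / CAC His — synonymous.
Codon 8: GAC Asp / GAU Asp — synonymous.
Codon 9: UAU Tyr / UUG Leu — nonsynonymous.
Synonymous differences: 4.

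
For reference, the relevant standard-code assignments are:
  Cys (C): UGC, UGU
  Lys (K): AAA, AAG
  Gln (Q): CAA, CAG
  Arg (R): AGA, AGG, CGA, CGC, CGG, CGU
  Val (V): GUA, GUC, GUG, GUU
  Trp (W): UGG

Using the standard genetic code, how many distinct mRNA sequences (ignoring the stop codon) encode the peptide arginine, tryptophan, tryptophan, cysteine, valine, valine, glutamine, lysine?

Arg: 6 codons.
Trp: 1 codon.
Trp: 1 codon.
Cys: 2 codons.
Val: 4 codons.
Val: 4 codons.
Gln: 2 codons.
Lys: 2 codons.
6 × 1 × 1 × 2 × 4 × 4 × 2 × 2 = 768.

768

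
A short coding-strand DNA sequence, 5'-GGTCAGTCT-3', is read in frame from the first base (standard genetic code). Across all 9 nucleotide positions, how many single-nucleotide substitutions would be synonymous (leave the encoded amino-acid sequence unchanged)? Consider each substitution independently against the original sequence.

7

Codon 1 (GGT, Gly): 3 synonymous substitutions.
Codon 2 (CAG, Gln): 1 synonymous substitution.
Codon 3 (TCT, Ser): 3 synonymous substitutions.
Total: 3 + 1 + 3 = 7.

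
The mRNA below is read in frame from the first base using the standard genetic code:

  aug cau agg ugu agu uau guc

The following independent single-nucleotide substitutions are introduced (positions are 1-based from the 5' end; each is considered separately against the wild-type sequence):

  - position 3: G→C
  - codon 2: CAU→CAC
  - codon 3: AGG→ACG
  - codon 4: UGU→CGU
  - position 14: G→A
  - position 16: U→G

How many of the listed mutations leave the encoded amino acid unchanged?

1

Codon 1: AUG (Met) → AUC (Ile) — missense.
Codon 2: CAU (His) → CAC (His) — synonymous.
Codon 3: AGG (Arg) → ACG (Thr) — missense.
Codon 4: UGU (Cys) → CGU (Arg) — missense.
Codon 5: AGU (Ser) → AAU (Asn) — missense.
Codon 6: UAU (Tyr) → GAU (Asp) — missense.
Synonymous: 1 of 6.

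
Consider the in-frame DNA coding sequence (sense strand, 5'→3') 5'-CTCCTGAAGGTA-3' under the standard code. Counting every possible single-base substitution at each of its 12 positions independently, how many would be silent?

11

Codon 1 (CTC, Leu): 3 synonymous substitutions.
Codon 2 (CTG, Leu): 4 synonymous substitutions.
Codon 3 (AAG, Lys): 1 synonymous substitution.
Codon 4 (GTA, Val): 3 synonymous substitutions.
Total: 3 + 4 + 1 + 3 = 11.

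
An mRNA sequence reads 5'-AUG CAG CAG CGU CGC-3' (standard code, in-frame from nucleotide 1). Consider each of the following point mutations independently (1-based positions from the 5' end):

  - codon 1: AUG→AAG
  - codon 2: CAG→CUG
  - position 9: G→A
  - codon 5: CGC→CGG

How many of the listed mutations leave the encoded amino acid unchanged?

Codon 1: AUG (Met) → AAG (Lys) — missense.
Codon 2: CAG (Gln) → CUG (Leu) — missense.
Codon 3: CAG (Gln) → CAA (Gln) — synonymous.
Codon 5: CGC (Arg) → CGG (Arg) — synonymous.
Synonymous: 2 of 4.

2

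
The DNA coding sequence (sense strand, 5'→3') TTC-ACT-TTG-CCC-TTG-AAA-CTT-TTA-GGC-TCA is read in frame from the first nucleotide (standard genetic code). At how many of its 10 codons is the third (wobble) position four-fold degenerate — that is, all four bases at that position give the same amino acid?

Codon 1 TTC (Phe): third position 2-fold.
Codon 2 ACT (Thr): third position 4-fold.
Codon 3 TTG (Leu): third position 2-fold.
Codon 4 CCC (Pro): third position 4-fold.
Codon 5 TTG (Leu): third position 2-fold.
Codon 6 AAA (Lys): third position 2-fold.
Codon 7 CTT (Leu): third position 4-fold.
Codon 8 TTA (Leu): third position 2-fold.
Codon 9 GGC (Gly): third position 4-fold.
Codon 10 TCA (Ser): third position 4-fold.
Four-fold degenerate third positions: 5.

5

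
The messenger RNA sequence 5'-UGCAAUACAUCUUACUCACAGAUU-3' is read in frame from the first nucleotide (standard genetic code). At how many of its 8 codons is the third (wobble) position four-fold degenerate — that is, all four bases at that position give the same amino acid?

3

Codon 1 UGC (Cys): third position 2-fold.
Codon 2 AAU (Asn): third position 2-fold.
Codon 3 ACA (Thr): third position 4-fold.
Codon 4 UCU (Ser): third position 4-fold.
Codon 5 UAC (Tyr): third position 2-fold.
Codon 6 UCA (Ser): third position 4-fold.
Codon 7 CAG (Gln): third position 2-fold.
Codon 8 AUU (Ile): third position 3-fold.
Four-fold degenerate third positions: 3.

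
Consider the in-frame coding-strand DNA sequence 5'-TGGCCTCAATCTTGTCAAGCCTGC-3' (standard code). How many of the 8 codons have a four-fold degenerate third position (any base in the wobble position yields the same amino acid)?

Codon 1 TGG (Trp): third position 1-fold.
Codon 2 CCT (Pro): third position 4-fold.
Codon 3 CAA (Gln): third position 2-fold.
Codon 4 TCT (Ser): third position 4-fold.
Codon 5 TGT (Cys): third position 2-fold.
Codon 6 CAA (Gln): third position 2-fold.
Codon 7 GCC (Ala): third position 4-fold.
Codon 8 TGC (Cys): third position 2-fold.
Four-fold degenerate third positions: 3.

3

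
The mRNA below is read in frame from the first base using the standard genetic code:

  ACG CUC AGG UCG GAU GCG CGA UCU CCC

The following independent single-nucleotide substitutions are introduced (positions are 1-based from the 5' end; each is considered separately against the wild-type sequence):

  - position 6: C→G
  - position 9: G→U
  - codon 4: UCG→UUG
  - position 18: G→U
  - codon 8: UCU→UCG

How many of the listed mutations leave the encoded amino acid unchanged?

Codon 2: CUC (Leu) → CUG (Leu) — synonymous.
Codon 3: AGG (Arg) → AGU (Ser) — missense.
Codon 4: UCG (Ser) → UUG (Leu) — missense.
Codon 6: GCG (Ala) → GCU (Ala) — synonymous.
Codon 8: UCU (Ser) → UCG (Ser) — synonymous.
Synonymous: 3 of 5.

3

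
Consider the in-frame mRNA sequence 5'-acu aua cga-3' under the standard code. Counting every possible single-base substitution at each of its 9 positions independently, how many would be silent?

Codon 1 (ACU, Thr): 3 synonymous substitutions.
Codon 2 (AUA, Ile): 2 synonymous substitutions.
Codon 3 (CGA, Arg): 4 synonymous substitutions.
Total: 3 + 2 + 4 = 9.

9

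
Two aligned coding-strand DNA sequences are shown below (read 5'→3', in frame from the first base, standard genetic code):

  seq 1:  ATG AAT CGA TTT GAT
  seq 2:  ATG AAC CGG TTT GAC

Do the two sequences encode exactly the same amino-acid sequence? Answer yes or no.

Codon 1: ATG Met / ATG Met — identical.
Codon 2: AAT Asn / AAC Asn — synonymous.
Codon 3: CGA Arg / CGG Arg — synonymous.
Codon 4: TTT Phe / TTT Phe — identical.
Codon 5: GAT Asp / GAC Asp — synonymous.
Nonsynonymous differences: 0 → same protein.

yes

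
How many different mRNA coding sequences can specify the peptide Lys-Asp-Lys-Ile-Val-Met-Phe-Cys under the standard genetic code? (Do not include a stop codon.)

384

Lys: 2 codons.
Asp: 2 codons.
Lys: 2 codons.
Ile: 3 codons.
Val: 4 codons.
Met: 1 codon.
Phe: 2 codons.
Cys: 2 codons.
2 × 2 × 2 × 3 × 4 × 1 × 2 × 2 = 384.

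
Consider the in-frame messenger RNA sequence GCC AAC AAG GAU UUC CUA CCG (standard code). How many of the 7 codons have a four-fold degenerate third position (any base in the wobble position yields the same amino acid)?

Codon 1 GCC (Ala): third position 4-fold.
Codon 2 AAC (Asn): third position 2-fold.
Codon 3 AAG (Lys): third position 2-fold.
Codon 4 GAU (Asp): third position 2-fold.
Codon 5 UUC (Phe): third position 2-fold.
Codon 6 CUA (Leu): third position 4-fold.
Codon 7 CCG (Pro): third position 4-fold.
Four-fold degenerate third positions: 3.

3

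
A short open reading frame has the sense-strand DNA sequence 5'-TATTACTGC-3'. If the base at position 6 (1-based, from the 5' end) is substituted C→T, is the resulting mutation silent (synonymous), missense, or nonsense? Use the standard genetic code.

Position 6 falls in codon 2: TAC → Tyr.
After the substitution the codon is TAT → Tyr.
Both encode Tyr, so the change is synonymous.

silent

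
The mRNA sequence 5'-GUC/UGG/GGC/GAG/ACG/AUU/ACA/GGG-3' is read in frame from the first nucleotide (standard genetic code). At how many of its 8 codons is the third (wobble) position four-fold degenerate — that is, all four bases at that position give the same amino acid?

5

Codon 1 GUC (Val): third position 4-fold.
Codon 2 UGG (Trp): third position 1-fold.
Codon 3 GGC (Gly): third position 4-fold.
Codon 4 GAG (Glu): third position 2-fold.
Codon 5 ACG (Thr): third position 4-fold.
Codon 6 AUU (Ile): third position 3-fold.
Codon 7 ACA (Thr): third position 4-fold.
Codon 8 GGG (Gly): third position 4-fold.
Four-fold degenerate third positions: 5.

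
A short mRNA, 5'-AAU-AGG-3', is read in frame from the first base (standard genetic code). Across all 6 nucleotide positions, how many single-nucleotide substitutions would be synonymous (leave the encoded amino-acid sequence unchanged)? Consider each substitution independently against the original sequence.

Codon 1 (AAU, Asn): 1 synonymous substitution.
Codon 2 (AGG, Arg): 2 synonymous substitutions.
Total: 1 + 2 = 3.

3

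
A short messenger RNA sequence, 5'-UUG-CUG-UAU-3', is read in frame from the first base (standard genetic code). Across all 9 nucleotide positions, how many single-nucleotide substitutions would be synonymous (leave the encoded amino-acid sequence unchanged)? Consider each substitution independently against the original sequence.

Codon 1 (UUG, Leu): 2 synonymous substitutions.
Codon 2 (CUG, Leu): 4 synonymous substitutions.
Codon 3 (UAU, Tyr): 1 synonymous substitution.
Total: 2 + 4 + 1 = 7.

7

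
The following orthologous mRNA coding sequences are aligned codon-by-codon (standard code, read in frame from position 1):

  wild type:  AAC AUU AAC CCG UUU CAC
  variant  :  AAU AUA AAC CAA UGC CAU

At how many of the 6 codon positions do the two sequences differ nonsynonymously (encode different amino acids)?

2

Codon 1: AAC Asn / AAU Asn — synonymous.
Codon 2: AUU Ile / AUA Ile — synonymous.
Codon 3: AAC Asn / AAC Asn — identical.
Codon 4: CCG Pro / CAA Gln — nonsynonymous.
Codon 5: UUU Phe / UGC Cys — nonsynonymous.
Codon 6: CAC His / CAU His — synonymous.
Nonsynonymous differences: 2.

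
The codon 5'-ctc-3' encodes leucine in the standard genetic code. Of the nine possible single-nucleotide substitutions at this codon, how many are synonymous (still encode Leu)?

Position 1: none → 0 synonymous.
Position 2: none → 0 synonymous.
Position 3: CTT, CTA, CTG → 3 synonymous.
Total: 0 + 0 + 3 = 3.

3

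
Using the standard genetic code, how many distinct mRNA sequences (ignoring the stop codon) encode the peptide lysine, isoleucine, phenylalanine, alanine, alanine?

192

Lys: 2 codons.
Ile: 3 codons.
Phe: 2 codons.
Ala: 4 codons.
Ala: 4 codons.
2 × 3 × 2 × 4 × 4 = 192.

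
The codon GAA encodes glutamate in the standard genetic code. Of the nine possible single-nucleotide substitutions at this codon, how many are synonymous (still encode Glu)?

Position 1: none → 0 synonymous.
Position 2: none → 0 synonymous.
Position 3: GAG → 1 synonymous.
Total: 0 + 0 + 1 = 1.

1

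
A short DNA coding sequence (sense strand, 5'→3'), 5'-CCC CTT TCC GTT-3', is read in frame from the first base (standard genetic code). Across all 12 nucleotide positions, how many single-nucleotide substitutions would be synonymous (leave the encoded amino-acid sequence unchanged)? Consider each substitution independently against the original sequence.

12

Codon 1 (CCC, Pro): 3 synonymous substitutions.
Codon 2 (CTT, Leu): 3 synonymous substitutions.
Codon 3 (TCC, Ser): 3 synonymous substitutions.
Codon 4 (GTT, Val): 3 synonymous substitutions.
Total: 3 + 3 + 3 + 3 = 12.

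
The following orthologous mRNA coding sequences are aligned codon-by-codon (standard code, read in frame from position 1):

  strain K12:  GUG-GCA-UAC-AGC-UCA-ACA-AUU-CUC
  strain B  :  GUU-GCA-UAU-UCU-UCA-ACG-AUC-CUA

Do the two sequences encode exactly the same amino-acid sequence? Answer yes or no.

yes

Codon 1: GUG Val / GUU Val — synonymous.
Codon 2: GCA Ala / GCA Ala — identical.
Codon 3: UAC Tyr / UAU Tyr — synonymous.
Codon 4: AGC Ser / UCU Ser — synonymous.
Codon 5: UCA Ser / UCA Ser — identical.
Codon 6: ACA Thr / ACG Thr — synonymous.
Codon 7: AUU Ile / AUC Ile — synonymous.
Codon 8: CUC Leu / CUA Leu — synonymous.
Nonsynonymous differences: 0 → same protein.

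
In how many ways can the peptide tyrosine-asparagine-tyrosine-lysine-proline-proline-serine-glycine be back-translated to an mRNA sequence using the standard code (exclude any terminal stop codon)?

Tyr: 2 codons.
Asn: 2 codons.
Tyr: 2 codons.
Lys: 2 codons.
Pro: 4 codons.
Pro: 4 codons.
Ser: 6 codons.
Gly: 4 codons.
2 × 2 × 2 × 2 × 4 × 4 × 6 × 4 = 6144.

6144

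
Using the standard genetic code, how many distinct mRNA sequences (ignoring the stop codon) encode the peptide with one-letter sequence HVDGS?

384

His: 2 codons.
Val: 4 codons.
Asp: 2 codons.
Gly: 4 codons.
Ser: 6 codons.
2 × 4 × 2 × 4 × 6 = 384.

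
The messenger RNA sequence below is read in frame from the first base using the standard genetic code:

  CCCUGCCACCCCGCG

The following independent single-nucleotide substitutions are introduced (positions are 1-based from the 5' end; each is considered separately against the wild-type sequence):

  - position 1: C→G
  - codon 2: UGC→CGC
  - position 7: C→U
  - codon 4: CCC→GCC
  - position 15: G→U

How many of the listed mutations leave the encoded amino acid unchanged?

1

Codon 1: CCC (Pro) → GCC (Ala) — missense.
Codon 2: UGC (Cys) → CGC (Arg) — missense.
Codon 3: CAC (His) → UAC (Tyr) — missense.
Codon 4: CCC (Pro) → GCC (Ala) — missense.
Codon 5: GCG (Ala) → GCU (Ala) — synonymous.
Synonymous: 1 of 5.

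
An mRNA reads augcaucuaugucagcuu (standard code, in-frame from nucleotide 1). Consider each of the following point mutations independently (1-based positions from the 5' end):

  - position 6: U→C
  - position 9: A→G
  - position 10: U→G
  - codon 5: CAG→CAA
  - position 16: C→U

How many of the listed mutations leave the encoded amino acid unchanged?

Codon 2: CAU (His) → CAC (His) — synonymous.
Codon 3: CUA (Leu) → CUG (Leu) — synonymous.
Codon 4: UGU (Cys) → GGU (Gly) — missense.
Codon 5: CAG (Gln) → CAA (Gln) — synonymous.
Codon 6: CUU (Leu) → UUU (Phe) — missense.
Synonymous: 3 of 5.

3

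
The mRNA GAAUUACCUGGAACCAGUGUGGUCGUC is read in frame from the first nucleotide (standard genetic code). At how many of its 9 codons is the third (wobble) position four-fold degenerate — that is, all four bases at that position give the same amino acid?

6

Codon 1 GAA (Glu): third position 2-fold.
Codon 2 UUA (Leu): third position 2-fold.
Codon 3 CCU (Pro): third position 4-fold.
Codon 4 GGA (Gly): third position 4-fold.
Codon 5 ACC (Thr): third position 4-fold.
Codon 6 AGU (Ser): third position 2-fold.
Codon 7 GUG (Val): third position 4-fold.
Codon 8 GUC (Val): third position 4-fold.
Codon 9 GUC (Val): third position 4-fold.
Four-fold degenerate third positions: 6.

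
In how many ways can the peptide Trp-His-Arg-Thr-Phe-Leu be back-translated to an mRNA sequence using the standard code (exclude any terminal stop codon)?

Trp: 1 codon.
His: 2 codons.
Arg: 6 codons.
Thr: 4 codons.
Phe: 2 codons.
Leu: 6 codons.
1 × 2 × 6 × 4 × 2 × 6 = 576.

576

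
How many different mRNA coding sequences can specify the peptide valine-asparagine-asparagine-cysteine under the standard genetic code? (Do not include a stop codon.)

32

Val: 4 codons.
Asn: 2 codons.
Asn: 2 codons.
Cys: 2 codons.
4 × 2 × 2 × 2 = 32.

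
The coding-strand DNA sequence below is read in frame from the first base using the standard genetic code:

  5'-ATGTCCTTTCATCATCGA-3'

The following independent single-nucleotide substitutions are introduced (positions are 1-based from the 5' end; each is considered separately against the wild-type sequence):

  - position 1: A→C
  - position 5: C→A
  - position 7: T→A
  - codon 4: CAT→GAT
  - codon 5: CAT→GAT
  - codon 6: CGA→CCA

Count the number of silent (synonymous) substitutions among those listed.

0

Codon 1: ATG (Met) → CTG (Leu) — missense.
Codon 2: TCC (Ser) → TAC (Tyr) — missense.
Codon 3: TTT (Phe) → ATT (Ile) — missense.
Codon 4: CAT (His) → GAT (Asp) — missense.
Codon 5: CAT (His) → GAT (Asp) — missense.
Codon 6: CGA (Arg) → CCA (Pro) — missense.
Synonymous: 0 of 6.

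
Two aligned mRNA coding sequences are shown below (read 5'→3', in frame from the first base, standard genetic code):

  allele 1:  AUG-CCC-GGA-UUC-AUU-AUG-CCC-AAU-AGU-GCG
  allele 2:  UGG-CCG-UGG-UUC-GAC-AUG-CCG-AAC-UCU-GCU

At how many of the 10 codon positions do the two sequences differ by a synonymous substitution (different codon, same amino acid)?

Codon 1: AUG Met / UGG Trp — nonsynonymous.
Codon 2: CCC Pro / CCG Pro — synonymous.
Codon 3: GGA Gly / UGG Trp — nonsynonymous.
Codon 4: UUC Phe / UUC Phe — identical.
Codon 5: AUU Ile / GAC Asp — nonsynonymous.
Codon 6: AUG Met / AUG Met — identical.
Codon 7: CCC Pro / CCG Pro — synonymous.
Codon 8: AAU Asn / AAC Asn — synonymous.
Codon 9: AGU Ser / UCU Ser — synonymous.
Codon 10: GCG Ala / GCU Ala — synonymous.
Synonymous differences: 5.

5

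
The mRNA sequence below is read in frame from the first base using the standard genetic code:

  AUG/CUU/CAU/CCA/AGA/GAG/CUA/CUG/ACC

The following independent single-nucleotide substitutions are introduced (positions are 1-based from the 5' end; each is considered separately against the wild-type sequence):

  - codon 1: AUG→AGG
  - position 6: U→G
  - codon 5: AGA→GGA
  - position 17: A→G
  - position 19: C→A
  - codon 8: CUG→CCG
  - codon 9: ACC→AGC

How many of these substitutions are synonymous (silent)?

1

Codon 1: AUG (Met) → AGG (Arg) — missense.
Codon 2: CUU (Leu) → CUG (Leu) — synonymous.
Codon 5: AGA (Arg) → GGA (Gly) — missense.
Codon 6: GAG (Glu) → GGG (Gly) — missense.
Codon 7: CUA (Leu) → AUA (Ile) — missense.
Codon 8: CUG (Leu) → CCG (Pro) — missense.
Codon 9: ACC (Thr) → AGC (Ser) — missense.
Synonymous: 1 of 7.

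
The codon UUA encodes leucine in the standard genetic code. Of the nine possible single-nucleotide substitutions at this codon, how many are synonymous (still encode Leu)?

2

Position 1: CUA → 1 synonymous.
Position 2: none → 0 synonymous.
Position 3: UUG → 1 synonymous.
Total: 1 + 0 + 1 = 2.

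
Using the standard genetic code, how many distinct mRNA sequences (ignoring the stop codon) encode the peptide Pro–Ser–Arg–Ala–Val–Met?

Pro: 4 codons.
Ser: 6 codons.
Arg: 6 codons.
Ala: 4 codons.
Val: 4 codons.
Met: 1 codon.
4 × 6 × 6 × 4 × 4 × 1 = 2304.

2304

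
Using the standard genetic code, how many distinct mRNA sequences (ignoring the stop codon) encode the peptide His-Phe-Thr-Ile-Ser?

His: 2 codons.
Phe: 2 codons.
Thr: 4 codons.
Ile: 3 codons.
Ser: 6 codons.
2 × 2 × 4 × 3 × 6 = 288.

288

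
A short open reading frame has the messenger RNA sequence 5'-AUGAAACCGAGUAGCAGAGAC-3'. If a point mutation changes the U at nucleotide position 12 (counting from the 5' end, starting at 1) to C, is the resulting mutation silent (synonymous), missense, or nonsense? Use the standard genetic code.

Position 12 falls in codon 4: AGU → Ser.
After the substitution the codon is AGC → Ser.
Both encode Ser, so the change is synonymous.

silent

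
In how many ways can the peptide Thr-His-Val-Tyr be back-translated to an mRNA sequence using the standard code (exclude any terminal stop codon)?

Thr: 4 codons.
His: 2 codons.
Val: 4 codons.
Tyr: 2 codons.
4 × 2 × 4 × 2 = 64.

64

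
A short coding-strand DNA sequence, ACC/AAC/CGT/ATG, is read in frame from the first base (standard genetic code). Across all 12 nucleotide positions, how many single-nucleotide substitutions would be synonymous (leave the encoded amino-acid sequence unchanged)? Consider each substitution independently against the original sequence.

Codon 1 (ACC, Thr): 3 synonymous substitutions.
Codon 2 (AAC, Asn): 1 synonymous substitution.
Codon 3 (CGT, Arg): 3 synonymous substitutions.
Codon 4 (ATG, Met): 0 synonymous substitutions.
Total: 3 + 1 + 3 + 0 = 7.

7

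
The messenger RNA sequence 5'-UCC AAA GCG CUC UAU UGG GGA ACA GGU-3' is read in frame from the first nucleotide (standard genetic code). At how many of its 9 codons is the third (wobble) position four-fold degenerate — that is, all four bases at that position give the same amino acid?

Codon 1 UCC (Ser): third position 4-fold.
Codon 2 AAA (Lys): third position 2-fold.
Codon 3 GCG (Ala): third position 4-fold.
Codon 4 CUC (Leu): third position 4-fold.
Codon 5 UAU (Tyr): third position 2-fold.
Codon 6 UGG (Trp): third position 1-fold.
Codon 7 GGA (Gly): third position 4-fold.
Codon 8 ACA (Thr): third position 4-fold.
Codon 9 GGU (Gly): third position 4-fold.
Four-fold degenerate third positions: 6.

6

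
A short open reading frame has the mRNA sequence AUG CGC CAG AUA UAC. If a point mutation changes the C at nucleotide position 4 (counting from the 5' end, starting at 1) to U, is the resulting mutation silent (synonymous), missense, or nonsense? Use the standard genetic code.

Position 4 falls in codon 2: CGC → Arg.
After the substitution the codon is UGC → Cys.
Arg ≠ Cys, so this is a missense mutation.

missense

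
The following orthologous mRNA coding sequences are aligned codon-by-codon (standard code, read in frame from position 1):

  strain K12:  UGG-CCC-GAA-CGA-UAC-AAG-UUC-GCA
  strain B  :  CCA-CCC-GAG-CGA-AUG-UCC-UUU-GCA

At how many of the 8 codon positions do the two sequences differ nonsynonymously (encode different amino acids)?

Codon 1: UGG Trp / CCA Pro — nonsynonymous.
Codon 2: CCC Pro / CCC Pro — identical.
Codon 3: GAA Glu / GAG Glu — synonymous.
Codon 4: CGA Arg / CGA Arg — identical.
Codon 5: UAC Tyr / AUG Met — nonsynonymous.
Codon 6: AAG Lys / UCC Ser — nonsynonymous.
Codon 7: UUC Phe / UUU Phe — synonymous.
Codon 8: GCA Ala / GCA Ala — identical.
Nonsynonymous differences: 3.

3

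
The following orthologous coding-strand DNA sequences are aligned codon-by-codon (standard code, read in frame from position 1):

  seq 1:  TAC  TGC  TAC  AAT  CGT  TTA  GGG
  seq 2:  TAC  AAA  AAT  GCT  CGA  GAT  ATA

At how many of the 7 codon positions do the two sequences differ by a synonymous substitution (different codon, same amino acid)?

Codon 1: TAC Tyr / TAC Tyr — identical.
Codon 2: TGC Cys / AAA Lys — nonsynonymous.
Codon 3: TAC Tyr / AAT Asn — nonsynonymous.
Codon 4: AAT Asn / GCT Ala — nonsynonymous.
Codon 5: CGT Arg / CGA Arg — synonymous.
Codon 6: TTA Leu / GAT Asp — nonsynonymous.
Codon 7: GGG Gly / ATA Ile — nonsynonymous.
Synonymous differences: 1.

1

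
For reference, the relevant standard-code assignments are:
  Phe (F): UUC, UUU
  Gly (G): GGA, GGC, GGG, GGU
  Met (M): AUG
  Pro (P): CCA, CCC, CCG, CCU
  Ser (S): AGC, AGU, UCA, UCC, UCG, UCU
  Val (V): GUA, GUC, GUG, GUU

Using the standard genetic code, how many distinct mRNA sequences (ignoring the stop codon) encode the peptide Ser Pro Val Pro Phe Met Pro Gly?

12288

Ser: 6 codons.
Pro: 4 codons.
Val: 4 codons.
Pro: 4 codons.
Phe: 2 codons.
Met: 1 codon.
Pro: 4 codons.
Gly: 4 codons.
6 × 4 × 4 × 4 × 2 × 1 × 4 × 4 = 12288.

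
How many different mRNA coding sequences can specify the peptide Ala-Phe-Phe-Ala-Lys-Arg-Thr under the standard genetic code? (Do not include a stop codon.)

Ala: 4 codons.
Phe: 2 codons.
Phe: 2 codons.
Ala: 4 codons.
Lys: 2 codons.
Arg: 6 codons.
Thr: 4 codons.
4 × 2 × 2 × 4 × 2 × 6 × 4 = 3072.

3072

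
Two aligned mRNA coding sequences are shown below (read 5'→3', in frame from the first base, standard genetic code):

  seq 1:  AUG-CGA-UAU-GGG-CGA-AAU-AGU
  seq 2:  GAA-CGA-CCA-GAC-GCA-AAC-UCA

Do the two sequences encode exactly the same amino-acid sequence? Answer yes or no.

Codon 1: AUG Met / GAA Glu — nonsynonymous.
Codon 2: CGA Arg / CGA Arg — identical.
Codon 3: UAU Tyr / CCA Pro — nonsynonymous.
Codon 4: GGG Gly / GAC Asp — nonsynonymous.
Codon 5: CGA Arg / GCA Ala — nonsynonymous.
Codon 6: AAU Asn / AAC Asn — synonymous.
Codon 7: AGU Ser / UCA Ser — synonymous.
Nonsynonymous differences: 4 → different protein.

no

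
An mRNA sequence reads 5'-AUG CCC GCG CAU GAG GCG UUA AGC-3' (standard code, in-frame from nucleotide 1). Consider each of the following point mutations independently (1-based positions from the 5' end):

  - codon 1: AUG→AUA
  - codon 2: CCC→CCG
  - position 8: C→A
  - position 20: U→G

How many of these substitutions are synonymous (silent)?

1

Codon 1: AUG (Met) → AUA (Ile) — missense.
Codon 2: CCC (Pro) → CCG (Pro) — synonymous.
Codon 3: GCG (Ala) → GAG (Glu) — missense.
Codon 7: UUA (Leu) → UGA (Stop) — nonsense.
Synonymous: 1 of 4.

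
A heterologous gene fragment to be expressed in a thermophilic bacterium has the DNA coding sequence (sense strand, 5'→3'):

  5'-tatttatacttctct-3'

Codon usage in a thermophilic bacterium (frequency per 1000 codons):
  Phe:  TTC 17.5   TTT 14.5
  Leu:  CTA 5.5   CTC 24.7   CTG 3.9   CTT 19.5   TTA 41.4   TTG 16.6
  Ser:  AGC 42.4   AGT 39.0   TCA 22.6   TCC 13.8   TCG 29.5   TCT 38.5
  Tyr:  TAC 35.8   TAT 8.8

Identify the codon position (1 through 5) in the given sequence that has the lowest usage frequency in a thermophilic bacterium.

1

Codon 1 TAT (Tyr): 8.8 per 1000.
Codon 2 TTA (Leu): 41.4 per 1000.
Codon 3 TAC (Tyr): 35.8 per 1000.
Codon 4 TTC (Phe): 17.5 per 1000.
Codon 5 TCT (Ser): 38.5 per 1000.
Lowest frequency is 8.8 at codon 1.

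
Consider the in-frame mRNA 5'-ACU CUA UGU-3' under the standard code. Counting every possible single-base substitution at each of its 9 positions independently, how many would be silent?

Codon 1 (ACU, Thr): 3 synonymous substitutions.
Codon 2 (CUA, Leu): 4 synonymous substitutions.
Codon 3 (UGU, Cys): 1 synonymous substitution.
Total: 3 + 4 + 1 = 8.

8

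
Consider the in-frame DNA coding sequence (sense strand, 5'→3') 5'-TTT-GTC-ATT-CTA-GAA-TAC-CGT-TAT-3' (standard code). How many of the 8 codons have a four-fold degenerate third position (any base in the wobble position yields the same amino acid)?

3

Codon 1 TTT (Phe): third position 2-fold.
Codon 2 GTC (Val): third position 4-fold.
Codon 3 ATT (Ile): third position 3-fold.
Codon 4 CTA (Leu): third position 4-fold.
Codon 5 GAA (Glu): third position 2-fold.
Codon 6 TAC (Tyr): third position 2-fold.
Codon 7 CGT (Arg): third position 4-fold.
Codon 8 TAT (Tyr): third position 2-fold.
Four-fold degenerate third positions: 3.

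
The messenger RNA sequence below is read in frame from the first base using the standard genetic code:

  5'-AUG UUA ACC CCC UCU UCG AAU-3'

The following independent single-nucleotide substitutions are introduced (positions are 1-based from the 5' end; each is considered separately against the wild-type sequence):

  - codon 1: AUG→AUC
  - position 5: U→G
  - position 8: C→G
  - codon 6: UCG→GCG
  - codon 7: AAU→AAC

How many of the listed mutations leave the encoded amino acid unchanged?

Codon 1: AUG (Met) → AUC (Ile) — missense.
Codon 2: UUA (Leu) → UGA (Stop) — nonsense.
Codon 3: ACC (Thr) → AGC (Ser) — missense.
Codon 6: UCG (Ser) → GCG (Ala) — missense.
Codon 7: AAU (Asn) → AAC (Asn) — synonymous.
Synonymous: 1 of 5.

1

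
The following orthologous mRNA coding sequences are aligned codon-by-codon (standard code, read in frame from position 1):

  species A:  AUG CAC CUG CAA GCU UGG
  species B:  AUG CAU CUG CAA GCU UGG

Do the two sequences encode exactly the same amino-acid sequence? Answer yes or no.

yes

Codon 1: AUG Met / AUG Met — identical.
Codon 2: CAC His / CAU His — synonymous.
Codon 3: CUG Leu / CUG Leu — identical.
Codon 4: CAA Gln / CAA Gln — identical.
Codon 5: GCU Ala / GCU Ala — identical.
Codon 6: UGG Trp / UGG Trp — identical.
Nonsynonymous differences: 0 → same protein.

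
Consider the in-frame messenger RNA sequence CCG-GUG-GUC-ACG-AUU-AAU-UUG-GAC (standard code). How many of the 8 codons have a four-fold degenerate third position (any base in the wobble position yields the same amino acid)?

Codon 1 CCG (Pro): third position 4-fold.
Codon 2 GUG (Val): third position 4-fold.
Codon 3 GUC (Val): third position 4-fold.
Codon 4 ACG (Thr): third position 4-fold.
Codon 5 AUU (Ile): third position 3-fold.
Codon 6 AAU (Asn): third position 2-fold.
Codon 7 UUG (Leu): third position 2-fold.
Codon 8 GAC (Asp): third position 2-fold.
Four-fold degenerate third positions: 4.

4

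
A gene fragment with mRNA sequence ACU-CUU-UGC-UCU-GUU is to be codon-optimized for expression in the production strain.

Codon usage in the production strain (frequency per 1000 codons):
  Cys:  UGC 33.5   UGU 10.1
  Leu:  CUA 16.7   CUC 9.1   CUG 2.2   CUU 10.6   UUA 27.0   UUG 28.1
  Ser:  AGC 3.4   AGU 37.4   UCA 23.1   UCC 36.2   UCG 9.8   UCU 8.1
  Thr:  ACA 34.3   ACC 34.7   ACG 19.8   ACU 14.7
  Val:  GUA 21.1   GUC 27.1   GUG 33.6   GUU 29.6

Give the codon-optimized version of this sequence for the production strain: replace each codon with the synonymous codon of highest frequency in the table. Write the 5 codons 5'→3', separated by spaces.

Codon 1 (Thr): best is ACC at 34.7.
Codon 2 (Leu): best is UUG at 28.1.
Codon 3 (Cys): best is UGC at 33.5.
Codon 4 (Ser): best is AGU at 37.4.
Codon 5 (Val): best is GUG at 33.6.

ACC UUG UGC AGU GUG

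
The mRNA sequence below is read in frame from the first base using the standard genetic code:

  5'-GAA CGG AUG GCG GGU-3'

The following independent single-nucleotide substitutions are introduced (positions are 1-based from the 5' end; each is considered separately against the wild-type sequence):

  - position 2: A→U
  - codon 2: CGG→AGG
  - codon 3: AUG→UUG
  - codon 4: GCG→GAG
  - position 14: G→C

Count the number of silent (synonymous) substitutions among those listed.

1

Codon 1: GAA (Glu) → GUA (Val) — missense.
Codon 2: CGG (Arg) → AGG (Arg) — synonymous.
Codon 3: AUG (Met) → UUG (Leu) — missense.
Codon 4: GCG (Ala) → GAG (Glu) — missense.
Codon 5: GGU (Gly) → GCU (Ala) — missense.
Synonymous: 1 of 5.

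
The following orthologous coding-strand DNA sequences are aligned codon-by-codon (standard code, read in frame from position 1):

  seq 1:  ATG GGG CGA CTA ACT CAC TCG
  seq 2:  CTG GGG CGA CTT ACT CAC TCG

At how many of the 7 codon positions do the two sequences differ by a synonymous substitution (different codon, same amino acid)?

1

Codon 1: ATG Met / CTG Leu — nonsynonymous.
Codon 2: GGG Gly / GGG Gly — identical.
Codon 3: CGA Arg / CGA Arg — identical.
Codon 4: CTA Leu / CTT Leu — synonymous.
Codon 5: ACT Thr / ACT Thr — identical.
Codon 6: CAC His / CAC His — identical.
Codon 7: TCG Ser / TCG Ser — identical.
Synonymous differences: 1.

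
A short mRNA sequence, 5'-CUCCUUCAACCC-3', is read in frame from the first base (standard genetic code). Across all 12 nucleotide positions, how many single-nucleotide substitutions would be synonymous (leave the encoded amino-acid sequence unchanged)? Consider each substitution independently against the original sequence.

10

Codon 1 (CUC, Leu): 3 synonymous substitutions.
Codon 2 (CUU, Leu): 3 synonymous substitutions.
Codon 3 (CAA, Gln): 1 synonymous substitution.
Codon 4 (CCC, Pro): 3 synonymous substitutions.
Total: 3 + 3 + 1 + 3 = 10.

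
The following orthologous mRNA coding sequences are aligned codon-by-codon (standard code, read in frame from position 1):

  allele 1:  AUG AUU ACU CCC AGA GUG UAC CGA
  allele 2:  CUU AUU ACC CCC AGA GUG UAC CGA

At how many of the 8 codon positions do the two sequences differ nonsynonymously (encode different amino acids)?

1

Codon 1: AUG Met / CUU Leu — nonsynonymous.
Codon 2: AUU Ile / AUU Ile — identical.
Codon 3: ACU Thr / ACC Thr — synonymous.
Codon 4: CCC Pro / CCC Pro — identical.
Codon 5: AGA Arg / AGA Arg — identical.
Codon 6: GUG Val / GUG Val — identical.
Codon 7: UAC Tyr / UAC Tyr — identical.
Codon 8: CGA Arg / CGA Arg — identical.
Nonsynonymous differences: 1.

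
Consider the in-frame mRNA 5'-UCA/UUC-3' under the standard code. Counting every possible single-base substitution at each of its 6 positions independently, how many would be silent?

4

Codon 1 (UCA, Ser): 3 synonymous substitutions.
Codon 2 (UUC, Phe): 1 synonymous substitution.
Total: 3 + 1 = 4.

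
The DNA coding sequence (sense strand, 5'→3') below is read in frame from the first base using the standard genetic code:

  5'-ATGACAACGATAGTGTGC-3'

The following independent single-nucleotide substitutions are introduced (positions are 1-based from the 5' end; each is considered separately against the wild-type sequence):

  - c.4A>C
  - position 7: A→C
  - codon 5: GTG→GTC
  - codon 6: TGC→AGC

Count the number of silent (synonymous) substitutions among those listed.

Codon 2: ACA (Thr) → CCA (Pro) — missense.
Codon 3: ACG (Thr) → CCG (Pro) — missense.
Codon 5: GTG (Val) → GTC (Val) — synonymous.
Codon 6: TGC (Cys) → AGC (Ser) — missense.
Synonymous: 1 of 4.

1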